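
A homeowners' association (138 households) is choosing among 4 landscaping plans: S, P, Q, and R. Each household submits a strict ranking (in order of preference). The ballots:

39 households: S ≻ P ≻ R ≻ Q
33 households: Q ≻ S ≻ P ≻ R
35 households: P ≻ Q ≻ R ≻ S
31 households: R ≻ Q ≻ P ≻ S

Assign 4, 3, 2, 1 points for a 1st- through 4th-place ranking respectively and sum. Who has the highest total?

P

S: 39·4 + 33·3 + 35·1 + 31·1 = 321
P: 39·3 + 33·2 + 35·4 + 31·2 = 385
Q: 39·1 + 33·4 + 35·3 + 31·3 = 369
R: 39·2 + 33·1 + 35·2 + 31·4 = 305
P has the highest Borda score (385).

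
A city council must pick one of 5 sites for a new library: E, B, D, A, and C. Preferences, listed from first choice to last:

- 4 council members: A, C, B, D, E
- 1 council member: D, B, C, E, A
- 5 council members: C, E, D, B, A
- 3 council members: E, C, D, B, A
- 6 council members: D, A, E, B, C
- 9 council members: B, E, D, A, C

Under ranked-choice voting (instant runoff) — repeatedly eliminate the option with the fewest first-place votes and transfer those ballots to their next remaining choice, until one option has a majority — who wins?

B

Round 1: E 3, B 9, D 7, A 4, C 5. Eliminate E.
Round 2: B 9, D 7, A 4, C 8. Eliminate A.
Round 3: B 9, D 7, C 12. Eliminate D.
Round 4: B 16, C 12. B has a majority.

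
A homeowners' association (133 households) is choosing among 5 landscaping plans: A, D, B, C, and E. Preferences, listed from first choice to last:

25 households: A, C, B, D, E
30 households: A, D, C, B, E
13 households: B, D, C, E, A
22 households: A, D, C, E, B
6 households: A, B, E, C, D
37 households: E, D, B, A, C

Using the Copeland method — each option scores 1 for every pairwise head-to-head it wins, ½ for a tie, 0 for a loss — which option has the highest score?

A

A: beats D, B, C, and E → score 4.
D: beats B, C, and E; loses to A → score 3.
B: beats E; loses to A, D, and C → score 1.
C: beats B and E; loses to A and D → score 2.
E: loses to A, D, B, and C → score 0.
A has the best pairwise record.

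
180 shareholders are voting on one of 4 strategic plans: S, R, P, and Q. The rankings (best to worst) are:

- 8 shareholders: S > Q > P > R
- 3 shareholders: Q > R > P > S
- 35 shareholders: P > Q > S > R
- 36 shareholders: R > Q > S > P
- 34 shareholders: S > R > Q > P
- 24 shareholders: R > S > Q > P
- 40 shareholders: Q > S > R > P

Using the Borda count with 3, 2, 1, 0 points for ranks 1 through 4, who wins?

Q

S: 8·3 + 3·0 + 35·1 + 36·1 + 34·3 + 24·2 + 40·2 = 325
R: 8·0 + 3·2 + 35·0 + 36·3 + 34·2 + 24·3 + 40·1 = 294
P: 8·1 + 3·1 + 35·3 + 36·0 + 34·0 + 24·0 + 40·0 = 116
Q: 8·2 + 3·3 + 35·2 + 36·2 + 34·1 + 24·1 + 40·3 = 345
Q has the highest Borda score (345).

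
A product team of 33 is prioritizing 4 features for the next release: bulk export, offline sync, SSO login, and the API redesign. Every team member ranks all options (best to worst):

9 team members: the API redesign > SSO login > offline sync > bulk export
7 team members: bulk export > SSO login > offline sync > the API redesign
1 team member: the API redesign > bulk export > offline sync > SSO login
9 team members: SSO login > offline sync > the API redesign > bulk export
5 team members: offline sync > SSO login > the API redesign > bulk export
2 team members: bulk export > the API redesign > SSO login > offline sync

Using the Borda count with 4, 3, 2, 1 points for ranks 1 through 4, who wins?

bulk export: 9·1 + 7·4 + 1·3 + 9·1 + 5·1 + 2·4 = 62
offline sync: 9·2 + 7·2 + 1·2 + 9·3 + 5·4 + 2·1 = 83
SSO login: 9·3 + 7·3 + 1·1 + 9·4 + 5·3 + 2·2 = 104
the API redesign: 9·4 + 7·1 + 1·4 + 9·2 + 5·2 + 2·3 = 81
SSO login has the highest Borda score (104).

SSO login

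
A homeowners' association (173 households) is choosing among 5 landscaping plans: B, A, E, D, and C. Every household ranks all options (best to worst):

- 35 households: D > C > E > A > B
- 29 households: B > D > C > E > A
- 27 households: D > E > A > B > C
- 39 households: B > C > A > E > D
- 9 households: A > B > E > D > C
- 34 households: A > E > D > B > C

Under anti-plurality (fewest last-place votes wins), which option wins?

Last-place votes: B 35, A 29, E 0, D 39, C 70.
E is ranked last by the fewest voters, so E wins.

E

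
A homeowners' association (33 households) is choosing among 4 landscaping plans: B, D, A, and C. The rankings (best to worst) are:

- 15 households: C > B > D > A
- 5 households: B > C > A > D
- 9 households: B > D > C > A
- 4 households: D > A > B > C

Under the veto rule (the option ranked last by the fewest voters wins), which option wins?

Last-place votes: B 0, D 5, A 24, C 4.
B is ranked last by the fewest voters, so B wins.

B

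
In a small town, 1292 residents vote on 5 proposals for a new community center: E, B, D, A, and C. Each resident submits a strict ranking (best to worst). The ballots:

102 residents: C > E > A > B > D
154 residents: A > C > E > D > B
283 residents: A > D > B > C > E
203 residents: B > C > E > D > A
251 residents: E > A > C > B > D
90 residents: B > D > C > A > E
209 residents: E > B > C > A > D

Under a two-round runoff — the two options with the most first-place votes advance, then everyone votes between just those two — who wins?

E

Round 1 first-place votes: E 460, B 293, D 0, A 437, C 102.
E and A advance.
Runoff: E is preferred to A by 765 voters; A by 527.
E wins the runoff.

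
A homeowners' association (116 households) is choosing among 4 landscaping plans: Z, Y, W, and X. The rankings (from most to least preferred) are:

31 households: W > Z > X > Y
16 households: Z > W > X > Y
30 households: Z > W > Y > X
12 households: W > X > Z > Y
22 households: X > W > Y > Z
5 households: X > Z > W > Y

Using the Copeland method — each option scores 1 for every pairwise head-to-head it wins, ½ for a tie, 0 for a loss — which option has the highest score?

W

Z: beats Y and X; loses to W → score 2.
Y: loses to Z, W, and X → score 0.
W: beats Z, Y, and X → score 3.
X: beats Y; loses to Z and W → score 1.
W has the best pairwise record.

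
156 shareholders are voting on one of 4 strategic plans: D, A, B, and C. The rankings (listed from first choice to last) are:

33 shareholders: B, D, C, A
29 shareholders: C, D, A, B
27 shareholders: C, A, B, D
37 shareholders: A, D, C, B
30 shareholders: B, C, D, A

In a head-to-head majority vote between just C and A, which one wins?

Voters preferring C to A: 119; preferring A to C: 37.
C wins the head-to-head.

C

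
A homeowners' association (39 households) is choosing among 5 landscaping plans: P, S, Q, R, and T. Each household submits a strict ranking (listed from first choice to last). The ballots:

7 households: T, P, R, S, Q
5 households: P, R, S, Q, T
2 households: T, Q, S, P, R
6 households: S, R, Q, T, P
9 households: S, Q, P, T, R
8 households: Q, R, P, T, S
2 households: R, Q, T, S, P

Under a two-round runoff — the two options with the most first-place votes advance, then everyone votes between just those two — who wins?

S

Round 1 first-place votes: P 5, S 15, Q 8, R 2, T 9.
S and T advance.
Runoff: S is preferred to T by 20 voters; T by 19.
S wins the runoff.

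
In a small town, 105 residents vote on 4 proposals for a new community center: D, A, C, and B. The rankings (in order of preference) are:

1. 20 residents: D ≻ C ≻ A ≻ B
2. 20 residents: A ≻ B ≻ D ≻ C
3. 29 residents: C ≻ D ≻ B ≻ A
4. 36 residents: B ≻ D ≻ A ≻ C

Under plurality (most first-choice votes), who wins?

First-place votes: D 20, A 20, C 29, B 36.
B has the most first-place votes.

B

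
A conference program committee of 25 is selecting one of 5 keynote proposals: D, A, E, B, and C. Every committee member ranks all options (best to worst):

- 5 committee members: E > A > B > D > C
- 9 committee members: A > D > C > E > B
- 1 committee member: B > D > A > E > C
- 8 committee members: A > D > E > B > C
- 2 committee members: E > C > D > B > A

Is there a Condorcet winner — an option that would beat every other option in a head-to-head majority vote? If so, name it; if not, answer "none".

A

A vs D: 22–3 for A.
A vs E: 18–7 for A.
A vs B: 22–3 for A.
A vs C: 23–2 for A.
A beats every other option head-to-head.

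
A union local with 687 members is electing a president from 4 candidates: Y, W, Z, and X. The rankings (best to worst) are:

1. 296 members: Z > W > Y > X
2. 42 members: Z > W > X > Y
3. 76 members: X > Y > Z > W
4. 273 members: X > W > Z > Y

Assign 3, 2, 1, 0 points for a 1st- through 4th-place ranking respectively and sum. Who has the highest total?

Z

Y: 296·1 + 42·0 + 76·2 + 273·0 = 448
W: 296·2 + 42·2 + 76·0 + 273·2 = 1222
Z: 296·3 + 42·3 + 76·1 + 273·1 = 1363
X: 296·0 + 42·1 + 76·3 + 273·3 = 1089
Z has the highest Borda score (1363).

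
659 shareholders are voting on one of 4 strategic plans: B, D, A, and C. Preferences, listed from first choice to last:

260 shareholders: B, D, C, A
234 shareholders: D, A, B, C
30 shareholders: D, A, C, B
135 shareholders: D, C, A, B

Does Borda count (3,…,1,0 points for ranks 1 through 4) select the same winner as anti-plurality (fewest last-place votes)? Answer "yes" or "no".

Borda — scores: B 1014, D 1717, A 663, C 560. Winner: D.
Anti-plurality — last-place votes: B 165, D 0, A 260, C 234. Winner: D.
The two methods agree.

yes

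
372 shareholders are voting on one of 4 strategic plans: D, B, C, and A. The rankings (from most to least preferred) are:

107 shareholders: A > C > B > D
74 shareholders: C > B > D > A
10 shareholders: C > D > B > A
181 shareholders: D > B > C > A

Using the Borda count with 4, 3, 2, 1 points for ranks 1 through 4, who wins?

D: 107·1 + 74·2 + 10·3 + 181·4 = 1009
B: 107·2 + 74·3 + 10·2 + 181·3 = 999
C: 107·3 + 74·4 + 10·4 + 181·2 = 1019
A: 107·4 + 74·1 + 10·1 + 181·1 = 693
C has the highest Borda score (1019).

C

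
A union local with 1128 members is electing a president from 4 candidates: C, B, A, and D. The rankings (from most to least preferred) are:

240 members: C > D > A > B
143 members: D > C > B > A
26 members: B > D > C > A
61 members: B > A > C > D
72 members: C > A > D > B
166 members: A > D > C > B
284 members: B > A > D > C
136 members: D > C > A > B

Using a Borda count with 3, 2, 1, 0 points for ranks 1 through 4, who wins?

D

C: 240·3 + 143·2 + 26·1 + 61·1 + 72·3 + 166·1 + 284·0 + 136·2 = 1747
B: 240·0 + 143·1 + 26·3 + 61·3 + 72·0 + 166·0 + 284·3 + 136·0 = 1256
A: 240·1 + 143·0 + 26·0 + 61·2 + 72·2 + 166·3 + 284·2 + 136·1 = 1708
D: 240·2 + 143·3 + 26·2 + 61·0 + 72·1 + 166·2 + 284·1 + 136·3 = 2057
D has the highest Borda score (2057).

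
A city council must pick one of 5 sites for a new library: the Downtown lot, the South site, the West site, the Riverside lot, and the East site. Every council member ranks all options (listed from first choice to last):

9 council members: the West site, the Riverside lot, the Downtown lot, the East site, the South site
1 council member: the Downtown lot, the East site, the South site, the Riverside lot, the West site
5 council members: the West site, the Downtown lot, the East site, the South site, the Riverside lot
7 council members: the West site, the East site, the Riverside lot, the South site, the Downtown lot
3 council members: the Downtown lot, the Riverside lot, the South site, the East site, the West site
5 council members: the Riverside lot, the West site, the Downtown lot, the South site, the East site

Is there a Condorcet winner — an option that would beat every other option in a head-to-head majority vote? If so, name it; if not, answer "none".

the West site vs the Downtown lot: 26–4 for the West site.
the West site vs the South site: 26–4 for the West site.
the West site vs the Riverside lot: 21–9 for the West site.
the West site vs the East site: 26–4 for the West site.
the West site beats every other option head-to-head.

the West site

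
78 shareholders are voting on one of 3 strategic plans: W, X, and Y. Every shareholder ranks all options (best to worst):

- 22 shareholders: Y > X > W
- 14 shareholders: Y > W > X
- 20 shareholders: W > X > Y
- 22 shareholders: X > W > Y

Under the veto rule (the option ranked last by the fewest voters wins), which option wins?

Last-place votes: W 22, X 14, Y 42.
X is ranked last by the fewest voters, so X wins.

X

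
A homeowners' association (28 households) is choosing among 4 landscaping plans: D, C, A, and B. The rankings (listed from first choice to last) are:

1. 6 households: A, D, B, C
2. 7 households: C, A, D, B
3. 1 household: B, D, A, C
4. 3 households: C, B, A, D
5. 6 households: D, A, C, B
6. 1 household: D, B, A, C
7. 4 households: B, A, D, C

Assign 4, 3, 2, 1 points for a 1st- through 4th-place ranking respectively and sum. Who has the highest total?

A

D: 6·3 + 7·2 + 1·3 + 3·1 + 6·4 + 1·4 + 4·2 = 74
C: 6·1 + 7·4 + 1·1 + 3·4 + 6·2 + 1·1 + 4·1 = 64
A: 6·4 + 7·3 + 1·2 + 3·2 + 6·3 + 1·2 + 4·3 = 85
B: 6·2 + 7·1 + 1·4 + 3·3 + 6·1 + 1·3 + 4·4 = 57
A has the highest Borda score (85).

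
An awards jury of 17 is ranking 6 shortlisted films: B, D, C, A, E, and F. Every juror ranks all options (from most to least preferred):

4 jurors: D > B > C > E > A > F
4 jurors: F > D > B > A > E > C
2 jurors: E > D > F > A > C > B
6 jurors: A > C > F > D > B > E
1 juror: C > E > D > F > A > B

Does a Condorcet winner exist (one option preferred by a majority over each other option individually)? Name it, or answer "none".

none

Checking pairwise contests:
D beats B 17–0.
F beats D 10–7.
D beats C 10–7.
D beats A 11–6.
B beats E 14–3.
C beats F 11–6.
Every option loses at least one head-to-head, so there is no Condorcet winner.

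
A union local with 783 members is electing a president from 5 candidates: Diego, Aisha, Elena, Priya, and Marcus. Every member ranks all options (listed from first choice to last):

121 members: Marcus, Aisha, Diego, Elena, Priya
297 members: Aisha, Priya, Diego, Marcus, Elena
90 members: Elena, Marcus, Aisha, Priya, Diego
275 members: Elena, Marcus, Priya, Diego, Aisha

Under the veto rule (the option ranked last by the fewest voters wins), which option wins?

Marcus

Last-place votes: Diego 90, Aisha 275, Elena 297, Priya 121, Marcus 0.
Marcus is ranked last by the fewest voters, so Marcus wins.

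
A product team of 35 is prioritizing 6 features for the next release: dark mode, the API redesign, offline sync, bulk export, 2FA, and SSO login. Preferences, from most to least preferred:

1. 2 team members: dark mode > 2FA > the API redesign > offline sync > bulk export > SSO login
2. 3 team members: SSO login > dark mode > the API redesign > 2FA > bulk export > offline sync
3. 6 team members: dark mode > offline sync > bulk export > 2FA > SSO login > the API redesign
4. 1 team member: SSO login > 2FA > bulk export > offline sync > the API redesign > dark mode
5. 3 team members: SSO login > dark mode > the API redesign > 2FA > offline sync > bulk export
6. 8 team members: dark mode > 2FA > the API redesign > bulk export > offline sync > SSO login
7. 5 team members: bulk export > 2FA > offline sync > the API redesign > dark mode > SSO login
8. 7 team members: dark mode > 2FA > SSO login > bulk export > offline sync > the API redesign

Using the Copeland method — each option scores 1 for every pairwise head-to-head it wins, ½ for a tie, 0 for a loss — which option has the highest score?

dark mode: beats the API redesign, offline sync, bulk export, 2FA, and SSO login → score 5.
the API redesign: loses to dark mode, offline sync, bulk export, 2FA, and SSO login → score 0.
offline sync: beats the API redesign and SSO login; loses to dark mode, bulk export, and 2FA → score 2.
bulk export: beats the API redesign, offline sync, and SSO login; loses to dark mode and 2FA → score 3.
2FA: beats the API redesign, offline sync, bulk export, and SSO login; loses to dark mode → score 4.
SSO login: beats the API redesign; loses to dark mode, offline sync, bulk export, and 2FA → score 1.
dark mode has the best pairwise record.

dark mode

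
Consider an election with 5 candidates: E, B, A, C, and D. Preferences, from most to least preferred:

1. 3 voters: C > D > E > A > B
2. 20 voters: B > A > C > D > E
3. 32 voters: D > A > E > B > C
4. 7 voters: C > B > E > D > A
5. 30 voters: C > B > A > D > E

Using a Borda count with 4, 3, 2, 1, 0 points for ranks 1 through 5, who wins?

B

E: 3·2 + 20·0 + 32·2 + 7·2 + 30·0 = 84
B: 3·0 + 20·4 + 32·1 + 7·3 + 30·3 = 223
A: 3·1 + 20·3 + 32·3 + 7·0 + 30·2 = 219
C: 3·4 + 20·2 + 32·0 + 7·4 + 30·4 = 200
D: 3·3 + 20·1 + 32·4 + 7·1 + 30·1 = 194
B has the highest Borda score (223).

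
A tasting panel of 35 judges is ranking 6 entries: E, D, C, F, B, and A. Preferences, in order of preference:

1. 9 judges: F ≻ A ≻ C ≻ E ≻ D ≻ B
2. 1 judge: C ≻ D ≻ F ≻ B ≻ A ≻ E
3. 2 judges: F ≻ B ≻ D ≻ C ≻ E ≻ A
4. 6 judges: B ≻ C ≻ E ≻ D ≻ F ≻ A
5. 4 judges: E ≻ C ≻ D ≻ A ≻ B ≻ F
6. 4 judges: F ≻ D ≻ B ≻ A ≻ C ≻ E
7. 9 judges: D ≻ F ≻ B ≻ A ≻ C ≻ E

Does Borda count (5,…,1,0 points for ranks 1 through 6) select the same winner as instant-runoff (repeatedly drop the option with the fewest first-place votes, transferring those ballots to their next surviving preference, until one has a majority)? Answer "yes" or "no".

no

Borda — scores: E 58, D 104, C 89, F 120, B 83, A 71. Winner: F.
Instant-runoff — R1 E 4, D 9, C 1, F 15, B 6, A 0 (A out); R2 E 4, D 9, C 1, F 15, B 6 (C out); R3 E 4, D 10, F 15, B 6 (E out); R4 D 14, F 15, B 6 (B out); R5 D 20, F 15 (D winner). Winner: D.
The two methods disagree.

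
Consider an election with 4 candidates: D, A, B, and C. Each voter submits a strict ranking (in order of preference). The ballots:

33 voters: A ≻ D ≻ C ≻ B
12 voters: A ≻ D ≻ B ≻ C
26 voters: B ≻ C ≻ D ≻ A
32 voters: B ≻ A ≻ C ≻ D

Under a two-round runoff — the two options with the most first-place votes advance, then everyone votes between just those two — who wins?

Round 1 first-place votes: D 0, A 45, B 58, C 0.
B and A advance.
Runoff: B is preferred to A by 58 voters; A by 45.
B wins the runoff.

B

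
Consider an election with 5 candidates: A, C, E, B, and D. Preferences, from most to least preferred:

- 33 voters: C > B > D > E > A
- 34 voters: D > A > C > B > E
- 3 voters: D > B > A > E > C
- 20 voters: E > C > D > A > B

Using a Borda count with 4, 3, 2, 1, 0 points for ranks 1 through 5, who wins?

A: 33·0 + 34·3 + 3·2 + 20·1 = 128
C: 33·4 + 34·2 + 3·0 + 20·3 = 260
E: 33·1 + 34·0 + 3·1 + 20·4 = 116
B: 33·3 + 34·1 + 3·3 + 20·0 = 142
D: 33·2 + 34·4 + 3·4 + 20·2 = 254
C has the highest Borda score (260).

C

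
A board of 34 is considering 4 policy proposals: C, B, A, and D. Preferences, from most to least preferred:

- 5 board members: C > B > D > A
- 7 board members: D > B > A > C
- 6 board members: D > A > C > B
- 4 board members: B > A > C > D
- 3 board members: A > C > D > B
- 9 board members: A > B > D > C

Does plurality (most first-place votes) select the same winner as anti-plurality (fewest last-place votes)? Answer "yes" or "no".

yes

Plurality — first-place votes: C 5, B 4, A 12, D 13. Winner: D.
Anti-plurality — last-place votes: C 16, B 9, A 5, D 4. Winner: D.
The two methods agree.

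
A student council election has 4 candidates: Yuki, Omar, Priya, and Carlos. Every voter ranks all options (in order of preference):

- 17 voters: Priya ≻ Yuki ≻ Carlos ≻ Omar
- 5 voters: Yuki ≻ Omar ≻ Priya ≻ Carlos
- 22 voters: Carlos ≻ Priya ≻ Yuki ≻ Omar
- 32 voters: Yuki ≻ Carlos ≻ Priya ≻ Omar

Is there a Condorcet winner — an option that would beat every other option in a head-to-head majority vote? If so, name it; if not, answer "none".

Checking pairwise contests:
Priya beats Yuki 39–37.
Yuki beats Omar 76–0.
Carlos beats Priya 54–22.
Yuki beats Carlos 54–22.
Every option loses at least one head-to-head, so there is no Condorcet winner.

none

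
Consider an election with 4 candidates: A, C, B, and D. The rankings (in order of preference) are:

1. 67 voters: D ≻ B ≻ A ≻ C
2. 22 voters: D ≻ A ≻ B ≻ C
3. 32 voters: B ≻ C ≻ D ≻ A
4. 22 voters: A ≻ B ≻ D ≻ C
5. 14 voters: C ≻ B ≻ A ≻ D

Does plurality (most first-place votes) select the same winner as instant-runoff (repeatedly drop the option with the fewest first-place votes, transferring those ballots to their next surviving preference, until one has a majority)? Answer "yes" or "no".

Plurality — first-place votes: A 22, C 14, B 32, D 89. Winner: D.
Instant-runoff — R1 A 22, C 14, B 32, D 89 (D winner). Winner: D.
The two methods agree.

yes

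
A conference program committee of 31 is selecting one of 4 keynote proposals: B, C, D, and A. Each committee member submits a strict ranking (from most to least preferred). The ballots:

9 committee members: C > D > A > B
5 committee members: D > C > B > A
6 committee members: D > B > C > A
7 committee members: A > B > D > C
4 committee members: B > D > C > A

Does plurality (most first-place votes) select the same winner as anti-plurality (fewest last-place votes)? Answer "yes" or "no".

yes

Plurality — first-place votes: B 4, C 9, D 11, A 7. Winner: D.
Anti-plurality — last-place votes: B 9, C 7, D 0, A 15. Winner: D.
The two methods agree.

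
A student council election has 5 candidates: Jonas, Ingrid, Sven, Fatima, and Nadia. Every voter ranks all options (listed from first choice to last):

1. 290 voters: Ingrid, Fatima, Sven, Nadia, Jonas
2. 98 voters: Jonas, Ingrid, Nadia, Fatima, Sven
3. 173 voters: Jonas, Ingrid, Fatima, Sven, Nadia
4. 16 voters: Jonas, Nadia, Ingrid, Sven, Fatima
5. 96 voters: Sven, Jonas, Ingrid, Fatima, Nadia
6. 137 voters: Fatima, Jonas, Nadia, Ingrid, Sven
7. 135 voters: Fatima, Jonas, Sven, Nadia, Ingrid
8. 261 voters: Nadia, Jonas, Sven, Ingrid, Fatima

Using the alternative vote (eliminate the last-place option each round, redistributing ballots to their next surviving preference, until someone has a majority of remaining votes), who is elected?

Jonas

Round 1: Jonas 287, Ingrid 290, Sven 96, Fatima 272, Nadia 261. Eliminate Sven.
Round 2: Jonas 383, Ingrid 290, Fatima 272, Nadia 261. Eliminate Nadia.
Round 3: Jonas 644, Ingrid 290, Fatima 272. Jonas has a majority.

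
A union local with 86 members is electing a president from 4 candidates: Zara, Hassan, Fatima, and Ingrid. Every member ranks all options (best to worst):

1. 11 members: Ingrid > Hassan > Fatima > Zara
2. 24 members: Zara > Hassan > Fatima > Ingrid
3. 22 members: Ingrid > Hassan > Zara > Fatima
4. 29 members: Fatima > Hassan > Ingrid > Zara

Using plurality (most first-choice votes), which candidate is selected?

Ingrid

First-place votes: Zara 24, Hassan 0, Fatima 29, Ingrid 33.
Ingrid has the most first-place votes.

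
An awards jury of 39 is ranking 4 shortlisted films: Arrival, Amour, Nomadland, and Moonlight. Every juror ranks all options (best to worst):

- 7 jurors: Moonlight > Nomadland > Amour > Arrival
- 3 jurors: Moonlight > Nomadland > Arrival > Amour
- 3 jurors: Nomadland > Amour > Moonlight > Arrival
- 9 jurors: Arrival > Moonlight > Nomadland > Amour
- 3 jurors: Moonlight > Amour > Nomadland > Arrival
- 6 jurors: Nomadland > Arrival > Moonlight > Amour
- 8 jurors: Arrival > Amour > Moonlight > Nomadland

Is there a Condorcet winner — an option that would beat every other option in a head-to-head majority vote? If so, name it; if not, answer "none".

Checking pairwise contests:
Nomadland beats Arrival 22–17.
Arrival beats Amour 26–13.
Moonlight beats Nomadland 30–9.
Arrival beats Moonlight 23–16.
Every option loses at least one head-to-head, so there is no Condorcet winner.

none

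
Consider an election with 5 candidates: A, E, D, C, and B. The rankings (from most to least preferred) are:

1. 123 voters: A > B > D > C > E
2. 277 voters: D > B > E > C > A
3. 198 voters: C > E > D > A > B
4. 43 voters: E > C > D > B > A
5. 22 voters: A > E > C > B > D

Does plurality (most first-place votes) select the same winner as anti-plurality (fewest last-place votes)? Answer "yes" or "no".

no

Plurality — first-place votes: A 145, E 43, D 277, C 198, B 0. Winner: D.
Anti-plurality — last-place votes: A 320, E 123, D 22, C 0, B 198. Winner: C.
The two methods disagree.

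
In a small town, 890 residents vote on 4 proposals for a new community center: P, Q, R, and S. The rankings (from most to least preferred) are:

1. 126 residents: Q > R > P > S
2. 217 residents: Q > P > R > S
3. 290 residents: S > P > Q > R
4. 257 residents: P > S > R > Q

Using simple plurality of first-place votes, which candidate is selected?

First-place votes: P 257, Q 343, R 0, S 290.
Q has the most first-place votes.

Q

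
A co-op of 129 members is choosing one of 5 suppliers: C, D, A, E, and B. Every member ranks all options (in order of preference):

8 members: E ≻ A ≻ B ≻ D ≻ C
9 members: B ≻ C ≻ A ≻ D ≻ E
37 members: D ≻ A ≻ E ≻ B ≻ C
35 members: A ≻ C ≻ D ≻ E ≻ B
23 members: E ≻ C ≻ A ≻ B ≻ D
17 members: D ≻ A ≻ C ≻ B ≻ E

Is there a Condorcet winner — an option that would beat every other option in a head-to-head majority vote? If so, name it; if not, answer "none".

A vs C: 97–32 for A.
A vs D: 75–54 for A.
A vs E: 98–31 for A.
A vs B: 120–9 for A.
A beats every other option head-to-head.

A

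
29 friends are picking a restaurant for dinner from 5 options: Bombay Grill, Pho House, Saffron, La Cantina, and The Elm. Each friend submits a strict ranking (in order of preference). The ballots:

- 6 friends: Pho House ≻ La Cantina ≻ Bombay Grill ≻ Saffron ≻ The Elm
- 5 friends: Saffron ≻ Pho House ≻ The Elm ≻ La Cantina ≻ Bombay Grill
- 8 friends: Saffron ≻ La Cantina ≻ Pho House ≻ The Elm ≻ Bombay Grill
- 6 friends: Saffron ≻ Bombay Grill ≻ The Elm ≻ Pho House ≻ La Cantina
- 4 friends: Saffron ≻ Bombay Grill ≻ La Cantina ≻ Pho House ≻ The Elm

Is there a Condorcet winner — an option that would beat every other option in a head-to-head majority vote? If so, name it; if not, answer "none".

Saffron vs Bombay Grill: 23–6 for Saffron.
Saffron vs Pho House: 23–6 for Saffron.
Saffron vs La Cantina: 23–6 for Saffron.
Saffron vs The Elm: 29–0 for Saffron.
Saffron beats every other option head-to-head.

Saffron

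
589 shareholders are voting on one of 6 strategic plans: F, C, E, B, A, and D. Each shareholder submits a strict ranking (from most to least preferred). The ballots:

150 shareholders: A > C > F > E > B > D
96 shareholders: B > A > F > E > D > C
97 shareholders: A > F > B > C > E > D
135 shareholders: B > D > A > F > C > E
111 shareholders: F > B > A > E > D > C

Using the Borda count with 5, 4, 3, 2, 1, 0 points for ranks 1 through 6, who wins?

A

F: 150·3 + 96·3 + 97·4 + 135·2 + 111·5 = 1951
C: 150·4 + 96·0 + 97·2 + 135·1 + 111·0 = 929
E: 150·2 + 96·2 + 97·1 + 135·0 + 111·2 = 811
B: 150·1 + 96·5 + 97·3 + 135·5 + 111·4 = 2040
A: 150·5 + 96·4 + 97·5 + 135·3 + 111·3 = 2357
D: 150·0 + 96·1 + 97·0 + 135·4 + 111·1 = 747
A has the highest Borda score (2357).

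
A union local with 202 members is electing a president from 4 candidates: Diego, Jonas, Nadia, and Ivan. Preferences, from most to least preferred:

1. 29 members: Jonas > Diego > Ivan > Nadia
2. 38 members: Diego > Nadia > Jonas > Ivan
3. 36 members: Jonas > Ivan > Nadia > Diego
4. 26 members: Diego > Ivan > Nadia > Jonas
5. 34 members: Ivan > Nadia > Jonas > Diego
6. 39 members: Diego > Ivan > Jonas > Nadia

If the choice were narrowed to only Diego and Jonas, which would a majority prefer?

Voters preferring Diego to Jonas: 103; preferring Jonas to Diego: 99.
Diego wins the head-to-head.

Diego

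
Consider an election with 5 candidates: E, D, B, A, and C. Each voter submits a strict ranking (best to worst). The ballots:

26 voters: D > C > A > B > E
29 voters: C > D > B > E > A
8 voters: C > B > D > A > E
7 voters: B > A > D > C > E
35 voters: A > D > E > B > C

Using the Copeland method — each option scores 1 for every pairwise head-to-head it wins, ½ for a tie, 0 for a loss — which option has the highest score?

D

E: loses to D, B, A, and C → score 0.
D: beats E, B, A, and C → score 4.
B: beats E; loses to D, A, and C → score 1.
A: beats E and B; loses to D and C → score 2.
C: beats E, B, and A; loses to D → score 3.
D has the best pairwise record.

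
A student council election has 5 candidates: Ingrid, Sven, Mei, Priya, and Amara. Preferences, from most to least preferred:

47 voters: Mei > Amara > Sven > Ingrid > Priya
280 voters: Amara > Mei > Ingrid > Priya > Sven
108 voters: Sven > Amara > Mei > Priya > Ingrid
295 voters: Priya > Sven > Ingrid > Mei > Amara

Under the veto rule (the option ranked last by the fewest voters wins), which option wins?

Last-place votes: Ingrid 108, Sven 280, Mei 0, Priya 47, Amara 295.
Mei is ranked last by the fewest voters, so Mei wins.

Mei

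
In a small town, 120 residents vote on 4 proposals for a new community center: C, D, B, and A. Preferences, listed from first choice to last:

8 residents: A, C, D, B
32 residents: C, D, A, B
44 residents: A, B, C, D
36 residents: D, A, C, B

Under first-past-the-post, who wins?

First-place votes: C 32, D 36, B 0, A 52.
A has the most first-place votes.

A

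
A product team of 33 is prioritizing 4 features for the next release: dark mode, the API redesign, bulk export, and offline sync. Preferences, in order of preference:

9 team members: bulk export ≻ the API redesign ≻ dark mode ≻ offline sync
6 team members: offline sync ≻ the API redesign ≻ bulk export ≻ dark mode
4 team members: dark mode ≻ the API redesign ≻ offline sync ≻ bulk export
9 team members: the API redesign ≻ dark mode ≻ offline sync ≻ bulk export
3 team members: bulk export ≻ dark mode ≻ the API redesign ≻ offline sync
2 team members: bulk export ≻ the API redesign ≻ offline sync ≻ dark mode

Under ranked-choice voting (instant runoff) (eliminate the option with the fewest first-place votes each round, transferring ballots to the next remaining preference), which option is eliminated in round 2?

Round 1: dark mode 4, the API redesign 9, bulk export 14, offline sync 6. Eliminate dark mode.
Round 2: the API redesign 13, bulk export 14, offline sync 6. Eliminate offline sync.

offline sync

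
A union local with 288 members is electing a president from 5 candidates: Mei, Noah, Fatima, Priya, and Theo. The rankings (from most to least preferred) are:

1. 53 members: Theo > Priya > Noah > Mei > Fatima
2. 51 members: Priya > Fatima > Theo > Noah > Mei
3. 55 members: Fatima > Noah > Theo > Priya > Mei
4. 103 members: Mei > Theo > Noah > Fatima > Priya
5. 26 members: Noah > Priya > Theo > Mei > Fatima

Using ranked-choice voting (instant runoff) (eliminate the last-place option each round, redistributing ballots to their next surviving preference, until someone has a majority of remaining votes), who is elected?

Round 1: Mei 103, Noah 26, Fatima 55, Priya 51, Theo 53. Eliminate Noah.
Round 2: Mei 103, Fatima 55, Priya 77, Theo 53. Eliminate Theo.
Round 3: Mei 103, Fatima 55, Priya 130. Eliminate Fatima.
Round 4: Mei 103, Priya 185. Priya has a majority.

Priya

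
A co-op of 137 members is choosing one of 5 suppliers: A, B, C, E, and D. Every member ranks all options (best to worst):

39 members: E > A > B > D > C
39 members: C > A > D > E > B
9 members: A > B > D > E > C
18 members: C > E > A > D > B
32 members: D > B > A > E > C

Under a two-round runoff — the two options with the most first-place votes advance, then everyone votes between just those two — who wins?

E

Round 1 first-place votes: A 9, B 0, C 57, E 39, D 32.
C and E advance.
Runoff: C is preferred to E by 57 voters; E by 80.
E wins the runoff.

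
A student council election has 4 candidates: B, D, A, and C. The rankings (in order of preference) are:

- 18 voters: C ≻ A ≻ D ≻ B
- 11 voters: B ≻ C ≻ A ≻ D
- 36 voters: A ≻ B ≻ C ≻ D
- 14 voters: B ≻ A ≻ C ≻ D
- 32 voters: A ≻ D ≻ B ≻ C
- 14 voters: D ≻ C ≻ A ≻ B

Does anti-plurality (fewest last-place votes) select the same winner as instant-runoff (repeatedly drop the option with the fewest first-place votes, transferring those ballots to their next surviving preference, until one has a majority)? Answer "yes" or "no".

yes

Anti-plurality — last-place votes: B 32, D 61, A 0, C 32. Winner: A.
Instant-runoff — R1 B 25, D 14, A 68, C 18 (A winner). Winner: A.
The two methods agree.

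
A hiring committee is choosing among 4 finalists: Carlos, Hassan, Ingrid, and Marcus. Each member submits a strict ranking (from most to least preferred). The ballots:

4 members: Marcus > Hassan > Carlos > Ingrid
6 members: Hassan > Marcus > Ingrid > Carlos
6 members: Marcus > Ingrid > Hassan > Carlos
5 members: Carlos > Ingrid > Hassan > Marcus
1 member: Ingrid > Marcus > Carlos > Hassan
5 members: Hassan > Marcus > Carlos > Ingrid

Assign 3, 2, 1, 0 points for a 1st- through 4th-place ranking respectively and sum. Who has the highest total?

Carlos: 4·1 + 6·0 + 6·0 + 5·3 + 1·1 + 5·1 = 25
Hassan: 4·2 + 6·3 + 6·1 + 5·1 + 1·0 + 5·3 = 52
Ingrid: 4·0 + 6·1 + 6·2 + 5·2 + 1·3 + 5·0 = 31
Marcus: 4·3 + 6·2 + 6·3 + 5·0 + 1·2 + 5·2 = 54
Marcus has the highest Borda score (54).

Marcus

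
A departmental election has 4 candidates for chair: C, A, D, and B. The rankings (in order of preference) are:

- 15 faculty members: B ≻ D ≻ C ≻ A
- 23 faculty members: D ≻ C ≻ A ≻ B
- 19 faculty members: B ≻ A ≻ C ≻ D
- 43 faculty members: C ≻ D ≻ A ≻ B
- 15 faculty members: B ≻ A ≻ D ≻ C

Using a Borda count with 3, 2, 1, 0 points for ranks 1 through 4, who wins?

C: 15·1 + 23·2 + 19·1 + 43·3 + 15·0 = 209
A: 15·0 + 23·1 + 19·2 + 43·1 + 15·2 = 134
D: 15·2 + 23·3 + 19·0 + 43·2 + 15·1 = 200
B: 15·3 + 23·0 + 19·3 + 43·0 + 15·3 = 147
C has the highest Borda score (209).

C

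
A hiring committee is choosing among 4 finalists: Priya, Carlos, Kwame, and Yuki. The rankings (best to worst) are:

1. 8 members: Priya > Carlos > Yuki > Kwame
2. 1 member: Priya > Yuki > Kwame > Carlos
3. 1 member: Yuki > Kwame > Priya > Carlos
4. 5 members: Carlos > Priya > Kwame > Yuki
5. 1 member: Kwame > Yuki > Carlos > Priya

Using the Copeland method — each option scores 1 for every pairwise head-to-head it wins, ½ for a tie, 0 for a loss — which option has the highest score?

Priya: beats Carlos, Kwame, and Yuki → score 3.
Carlos: beats Kwame and Yuki; loses to Priya → score 2.
Kwame: loses to Priya, Carlos, and Yuki → score 0.
Yuki: beats Kwame; loses to Priya and Carlos → score 1.
Priya has the best pairwise record.

Priya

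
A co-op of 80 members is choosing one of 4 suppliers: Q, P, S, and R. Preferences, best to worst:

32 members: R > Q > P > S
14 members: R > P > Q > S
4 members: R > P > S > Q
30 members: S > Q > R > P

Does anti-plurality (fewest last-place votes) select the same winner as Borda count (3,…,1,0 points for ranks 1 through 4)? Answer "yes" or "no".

yes

Anti-plurality — last-place votes: Q 4, P 30, S 46, R 0. Winner: R.
Borda — scores: Q 138, P 68, S 94, R 180. Winner: R.
The two methods agree.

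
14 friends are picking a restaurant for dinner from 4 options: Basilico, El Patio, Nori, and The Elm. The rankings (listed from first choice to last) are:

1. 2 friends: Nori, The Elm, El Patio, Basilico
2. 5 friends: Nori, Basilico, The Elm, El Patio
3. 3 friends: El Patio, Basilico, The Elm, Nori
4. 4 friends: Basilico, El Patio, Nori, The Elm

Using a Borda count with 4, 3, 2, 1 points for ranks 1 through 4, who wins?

Basilico

Basilico: 2·1 + 5·3 + 3·3 + 4·4 = 42
El Patio: 2·2 + 5·1 + 3·4 + 4·3 = 33
Nori: 2·4 + 5·4 + 3·1 + 4·2 = 39
The Elm: 2·3 + 5·2 + 3·2 + 4·1 = 26
Basilico has the highest Borda score (42).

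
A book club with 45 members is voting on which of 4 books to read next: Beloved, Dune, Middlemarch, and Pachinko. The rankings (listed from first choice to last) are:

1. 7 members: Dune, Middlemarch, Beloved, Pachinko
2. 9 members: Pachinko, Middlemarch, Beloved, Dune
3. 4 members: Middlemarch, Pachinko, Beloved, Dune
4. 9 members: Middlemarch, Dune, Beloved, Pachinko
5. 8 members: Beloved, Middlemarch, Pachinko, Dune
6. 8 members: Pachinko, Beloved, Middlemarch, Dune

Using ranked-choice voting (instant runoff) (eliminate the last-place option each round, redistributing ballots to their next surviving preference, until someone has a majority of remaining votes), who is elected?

Round 1: Beloved 8, Dune 7, Middlemarch 13, Pachinko 17. Eliminate Dune.
Round 2: Beloved 8, Middlemarch 20, Pachinko 17. Eliminate Beloved.
Round 3: Middlemarch 28, Pachinko 17. Middlemarch has a majority.

Middlemarch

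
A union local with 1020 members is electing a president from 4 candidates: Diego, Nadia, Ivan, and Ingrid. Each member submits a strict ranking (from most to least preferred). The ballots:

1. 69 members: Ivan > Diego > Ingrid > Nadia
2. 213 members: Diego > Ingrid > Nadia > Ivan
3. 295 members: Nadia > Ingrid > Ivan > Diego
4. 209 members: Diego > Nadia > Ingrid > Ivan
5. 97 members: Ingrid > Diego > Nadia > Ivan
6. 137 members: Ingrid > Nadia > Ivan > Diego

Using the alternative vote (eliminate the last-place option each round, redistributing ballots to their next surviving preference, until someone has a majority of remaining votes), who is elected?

Round 1: Diego 422, Nadia 295, Ivan 69, Ingrid 234. Eliminate Ivan.
Round 2: Diego 491, Nadia 295, Ingrid 234. Eliminate Ingrid.
Round 3: Diego 588, Nadia 432. Diego has a majority.

Diego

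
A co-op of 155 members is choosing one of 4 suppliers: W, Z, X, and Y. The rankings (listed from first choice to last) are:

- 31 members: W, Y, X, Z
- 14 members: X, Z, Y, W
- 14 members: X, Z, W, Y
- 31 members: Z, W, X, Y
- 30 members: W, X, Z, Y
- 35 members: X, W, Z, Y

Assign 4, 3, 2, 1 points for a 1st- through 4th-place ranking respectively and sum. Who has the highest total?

W

W: 31·4 + 14·1 + 14·2 + 31·3 + 30·4 + 35·3 = 484
Z: 31·1 + 14·3 + 14·3 + 31·4 + 30·2 + 35·2 = 369
X: 31·2 + 14·4 + 14·4 + 31·2 + 30·3 + 35·4 = 466
Y: 31·3 + 14·2 + 14·1 + 31·1 + 30·1 + 35·1 = 231
W has the highest Borda score (484).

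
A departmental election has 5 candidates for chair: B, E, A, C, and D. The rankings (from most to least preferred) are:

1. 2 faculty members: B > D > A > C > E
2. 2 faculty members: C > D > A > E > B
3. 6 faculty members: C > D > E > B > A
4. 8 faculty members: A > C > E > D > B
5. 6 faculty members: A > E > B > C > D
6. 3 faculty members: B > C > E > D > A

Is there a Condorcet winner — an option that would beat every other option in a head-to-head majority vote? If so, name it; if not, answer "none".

A vs B: 16–11 for A.
A vs E: 18–9 for A.
A vs C: 16–11 for A.
A vs D: 14–13 for A.
A beats every other option head-to-head.

A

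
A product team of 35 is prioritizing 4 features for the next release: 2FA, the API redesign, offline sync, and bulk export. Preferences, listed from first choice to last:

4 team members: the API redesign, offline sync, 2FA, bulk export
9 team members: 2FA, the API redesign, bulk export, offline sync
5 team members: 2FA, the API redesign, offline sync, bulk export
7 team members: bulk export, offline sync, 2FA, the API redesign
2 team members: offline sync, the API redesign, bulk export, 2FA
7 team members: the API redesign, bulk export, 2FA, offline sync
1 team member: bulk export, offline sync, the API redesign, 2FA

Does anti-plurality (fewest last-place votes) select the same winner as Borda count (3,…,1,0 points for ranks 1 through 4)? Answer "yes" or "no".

Anti-plurality — last-place votes: 2FA 3, the API redesign 7, offline sync 16, bulk export 9. Winner: 2FA.
Borda — scores: 2FA 60, the API redesign 66, offline sync 35, bulk export 49. Winner: the API redesign.
The two methods disagree.

no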